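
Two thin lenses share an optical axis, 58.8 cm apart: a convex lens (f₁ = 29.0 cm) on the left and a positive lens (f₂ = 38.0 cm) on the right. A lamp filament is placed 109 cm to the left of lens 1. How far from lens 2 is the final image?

39.2 cm

Lens 1: 1/d_i1 = 1/f₁ − 1/d_o1 = 1/(29.0) − 1/(109) = 0.02531, so d_i1 = 39.51 cm.
The intermediate image is 39.51 cm to the right of lens 1, which is 58.8 − (39.51) = 19.29 cm to the left of lens 2, so d_o2 = +19.29 cm.
Lens 2: 1/d_i2 = 1/f₂ − 1/d_o2 = 1/(38.0) − 1/(19.29) = -0.02552, so d_i2 = -39.2 cm.
The final image is virtual, 39.2 cm to the left of lens 2 (overall magnification ≈ -0.74).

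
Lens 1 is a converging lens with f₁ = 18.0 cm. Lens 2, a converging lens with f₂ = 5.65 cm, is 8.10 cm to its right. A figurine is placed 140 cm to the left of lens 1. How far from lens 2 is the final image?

3.90 cm

Lens 1: 1/d_i1 = 1/f₁ − 1/d_o1 = 1/(18.0) − 1/(140) = 0.04841, so d_i1 = 20.66 cm.
The intermediate image is 20.66 cm to the right of lens 1, which lies 12.56 cm to the right of lens 2 — a virtual object — so d_o2 = −12.56 cm.
Lens 2: 1/d_i2 = 1/f₂ − 1/d_o2 = 1/(5.65) − 1/(-12.56) = 0.2566, so d_i2 = 3.90 cm.
The final image is real, 3.90 cm to the right of lens 2 (overall magnification ≈ -0.046).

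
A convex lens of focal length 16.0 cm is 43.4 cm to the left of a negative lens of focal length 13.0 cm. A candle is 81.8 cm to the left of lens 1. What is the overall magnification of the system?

m = -0.0866

Lens 1: 1/d_i1 = 1/(16.0) − 1/(81.8) = 0.05028, so d_i1 = 19.89 cm; m₁ = −d_i1/d_o1 = -0.2432.
d_o2 = 43.4 − (19.89) = 23.51 cm.
f₂ = −13.0 cm (diverging).
Lens 2: 1/d_i2 = 1/(-13.0) − 1/(23.51) = -0.1195, so d_i2 = -8.371 cm; m₂ = −d_i2/d_o2 = +0.3561.
m = m₁·m₂ = (-0.2432)(+0.3561) = -0.0866.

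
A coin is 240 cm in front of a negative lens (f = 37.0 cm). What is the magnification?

For a negative lens, f = -37.0 cm.
1/d_i = 1/f − 1/d_o = 1/(-37.00) − 1/(240) = -0.03119, so d_i = -32.06 cm.
m = −d_i/d_o = −(-32.06)/(240) = +0.134.
The image is virtual, upright and reduced, on the same side as the object.

m = +0.134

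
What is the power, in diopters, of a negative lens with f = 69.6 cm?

For a negative lens, f = −69.6 cm.
f = -69.6 cm = -0.696 m.
P = 1/f = 1/(-0.696 m) = -1.44 D.

P = -1.44 D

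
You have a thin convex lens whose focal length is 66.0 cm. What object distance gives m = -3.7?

83.8 cm

m = −d_i/d_o ⇒ d_i = −m·d_o.
1/f = 1/d_o + 1/d_i = 1/d_o − 1/(m·d_o) = (1 − 1/m)/d_o, so d_o = f(1 − 1/m) = (66.00)(1 − 1/(-3.7)) = 83.8 cm.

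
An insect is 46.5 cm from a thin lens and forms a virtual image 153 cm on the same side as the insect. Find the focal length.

Virtual image ⇒ d_i = −153 cm.
1/f = 1/d_o + 1/d_i = 1/(46.5) + 1/(-153) = 0.01497, so f = 66.8 cm.
Since f is positive, the thin lens is converging.

f = 66.8 cm (converging)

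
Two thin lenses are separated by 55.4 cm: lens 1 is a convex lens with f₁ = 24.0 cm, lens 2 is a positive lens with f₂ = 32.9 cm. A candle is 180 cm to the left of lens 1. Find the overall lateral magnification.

Lens 1: 1/d_i1 = 1/(24.0) − 1/(180) = 0.03611, so d_i1 = 27.69 cm; m₁ = −d_i1/d_o1 = -0.1538.
d_o2 = 55.4 − (27.69) = 27.71 cm.
Lens 2: 1/d_i2 = 1/(32.9) − 1/(27.71) = -0.005693, so d_i2 = -175.7 cm; m₂ = −d_i2/d_o2 = +6.339.
m = m₁·m₂ = (-0.1538)(+6.339) = -0.975.

m = -0.975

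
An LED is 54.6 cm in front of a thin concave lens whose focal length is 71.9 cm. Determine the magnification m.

m = +0.568

For a concave lens, f = -71.9 cm.
1/d_i = 1/f − 1/d_o = 1/(-71.90) − 1/(54.6) = -0.03222, so d_i = -31.03 cm.
m = −d_i/d_o = −(-31.03)/(54.6) = +0.568.
The image is virtual, upright and reduced, on the same side as the object.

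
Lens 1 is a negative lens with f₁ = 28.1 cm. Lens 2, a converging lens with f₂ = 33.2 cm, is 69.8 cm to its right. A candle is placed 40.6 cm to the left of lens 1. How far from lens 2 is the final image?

Lens 1 is diverging, so f₁ = −28.1 cm.
Lens 1: 1/d_i1 = 1/f₁ − 1/d_o1 = 1/(-28.1) − 1/(40.6) = -0.06022, so d_i1 = -16.61 cm.
The intermediate image is 16.61 cm to the left of lens 1 (virtual), which is 69.8 − (-16.61) = 86.41 cm to the left of lens 2, so d_o2 = +86.41 cm.
Lens 2: 1/d_i2 = 1/f₂ − 1/d_o2 = 1/(33.2) − 1/(86.41) = 0.01855, so d_i2 = 53.9 cm.
The final image is real, 53.9 cm to the right of lens 2 (overall magnification ≈ -0.26).

53.9 cm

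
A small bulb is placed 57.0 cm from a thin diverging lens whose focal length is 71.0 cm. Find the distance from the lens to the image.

31.6 cm

For a diverging lens, f = -71.0 cm.
Thin-lens equation: 1/s_i = 1/f − 1/s_o = 1/(-71.00) − 1/(57.0) = -0.01408 − 0.01754 = -0.03163, so s_i = -31.6 cm.
The image is virtual, upright and reduced, on the same side as the object.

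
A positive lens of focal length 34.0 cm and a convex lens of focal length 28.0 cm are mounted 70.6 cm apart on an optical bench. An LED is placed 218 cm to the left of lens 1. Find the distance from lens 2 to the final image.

366 cm

Lens 1: 1/d_i1 = 1/f₁ − 1/d_o1 = 1/(34.0) − 1/(218) = 0.02482, so d_i1 = 40.28 cm.
The intermediate image is 40.28 cm to the right of lens 1, which is 70.6 − (40.28) = 30.32 cm to the left of lens 2, so d_o2 = +30.32 cm.
Lens 2: 1/d_i2 = 1/f₂ − 1/d_o2 = 1/(28.0) − 1/(30.32) = 0.002733, so d_i2 = 366 cm.
The final image is real, 366 cm to the right of lens 2 (overall magnification ≈ 2.2).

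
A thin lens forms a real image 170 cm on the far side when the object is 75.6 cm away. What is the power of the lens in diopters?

d_i = +170 cm.
1/f = 1/d_o + 1/d_i = 1/(75.6) + 1/(170) = 0.01911 cm⁻¹.
f = 52.33 cm = 0.5233 m, so P = 1/f = +1.91 D.

P = +1.91 D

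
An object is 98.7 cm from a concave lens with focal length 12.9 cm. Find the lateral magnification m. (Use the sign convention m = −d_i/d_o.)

For a concave lens, f = -12.9 cm.
1/d_i = 1/f − 1/d_o = 1/(-12.90) − 1/(98.7) = -0.08765, so d_i = -11.41 cm.
m = −d_i/d_o = −(-11.41)/(98.7) = +0.116.
The image is virtual, upright and reduced, on the same side as the object.

m = +0.116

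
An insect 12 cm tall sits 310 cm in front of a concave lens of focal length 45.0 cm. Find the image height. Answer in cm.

For a concave lens, f = -45.0 cm.
1/d_i = 1/f − 1/d_o = 1/(-45.00) − 1/(310) = -0.02545, so d_i = -39.30 cm.
m = −d_i/d_o = +0.1268.
|h_i| = |m|·h_o = 0.1268 × 12 = 1.52 cm. The image is virtual, upright and reduced, on the same side as the object.

1.52 cm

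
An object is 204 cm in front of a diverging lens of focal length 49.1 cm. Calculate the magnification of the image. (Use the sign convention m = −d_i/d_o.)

For a diverging lens, f = -49.1 cm.
1/d_i = 1/f − 1/d_o = 1/(-49.10) − 1/(204) = -0.02527, so d_i = -39.57 cm.
m = −d_i/d_o = −(-39.57)/(204) = +0.194.
The image is virtual, upright and reduced, on the same side as the object.

m = +0.194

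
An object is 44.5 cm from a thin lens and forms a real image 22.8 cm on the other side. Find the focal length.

Real image ⇒ d_i = +22.8 cm.
1/f = 1/d_o + 1/d_i = 1/(44.5) + 1/(22.8) = 0.06633, so f = 15.1 cm.
Since f is positive, the thin lens is converging.

f = 15.1 cm (converging)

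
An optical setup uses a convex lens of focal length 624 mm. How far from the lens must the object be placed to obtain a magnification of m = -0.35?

2410 mm

m = −d_i/d_o ⇒ d_i = −m·d_o.
1/f = 1/d_o + 1/d_i = 1/d_o − 1/(m·d_o) = (1 − 1/m)/d_o, so d_o = f(1 − 1/m) = (624.0)(1 − 1/(-0.35)) = 2410 mm.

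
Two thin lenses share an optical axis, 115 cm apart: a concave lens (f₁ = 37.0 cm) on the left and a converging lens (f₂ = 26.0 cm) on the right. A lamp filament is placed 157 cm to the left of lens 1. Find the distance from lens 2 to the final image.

31.7 cm

Lens 1 is diverging, so f₁ = −37.0 cm.
Lens 1: 1/d_i1 = 1/f₁ − 1/d_o1 = 1/(-37.0) − 1/(157) = -0.03340, so d_i1 = -29.94 cm.
The intermediate image is 29.94 cm to the left of lens 1 (virtual), which is 115 − (-29.94) = 144.9 cm to the left of lens 2, so d_o2 = +144.9 cm.
Lens 2: 1/d_i2 = 1/f₂ − 1/d_o2 = 1/(26.0) − 1/(144.9) = 0.03156, so d_i2 = 31.7 cm.
The final image is real, 31.7 cm to the right of lens 2 (overall magnification ≈ -0.042).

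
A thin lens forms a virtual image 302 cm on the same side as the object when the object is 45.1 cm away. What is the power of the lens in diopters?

Virtual image ⇒ d_i = −302 cm.
1/f = 1/d_o + 1/d_i = 1/(45.1) + 1/(-302) = 0.01886 cm⁻¹.
f = 53.02 cm = 0.5302 m, so P = 1/f = +1.89 D.

P = +1.89 D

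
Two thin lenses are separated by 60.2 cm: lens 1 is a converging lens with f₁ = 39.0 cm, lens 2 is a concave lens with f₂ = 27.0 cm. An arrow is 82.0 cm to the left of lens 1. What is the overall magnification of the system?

Lens 1: 1/d_i1 = 1/(39.0) − 1/(82.0) = 0.01345, so d_i1 = 74.37 cm; m₁ = −d_i1/d_o1 = -0.9070.
d_o2 = 60.2 − (74.37) = -14.17 cm (virtual object).
f₂ = −27.0 cm (diverging).
Lens 2: 1/d_i2 = 1/(-27.0) − 1/(-14.17) = 0.03353, so d_i2 = 29.82 cm; m₂ = −d_i2/d_o2 = +2.104.
m = m₁·m₂ = (-0.9070)(+2.104) = -1.91.

m = -1.91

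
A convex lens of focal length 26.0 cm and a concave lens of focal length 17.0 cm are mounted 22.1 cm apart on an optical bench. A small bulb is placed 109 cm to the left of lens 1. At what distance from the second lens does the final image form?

Lens 1: 1/d_i1 = 1/f₁ − 1/d_o1 = 1/(26.0) − 1/(109) = 0.02929, so d_i1 = 34.14 cm.
The intermediate image is 34.14 cm to the right of lens 1, which lies 12.04 cm to the right of lens 2 — a virtual object — so d_o2 = −12.04 cm.
Lens 2 is diverging, so f₂ = −17.0 cm.
Lens 2: 1/d_i2 = 1/f₂ − 1/d_o2 = 1/(-17.0) − 1/(-12.04) = 0.02423, so d_i2 = 41.3 cm.
The final image is real, 41.3 cm to the right of lens 2 (overall magnification ≈ -1.1).

41.3 cm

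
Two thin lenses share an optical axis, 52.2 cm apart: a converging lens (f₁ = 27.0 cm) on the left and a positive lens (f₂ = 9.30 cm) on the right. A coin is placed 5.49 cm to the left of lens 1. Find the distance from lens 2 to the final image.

Lens 1: 1/d_i1 = 1/f₁ − 1/d_o1 = 1/(27.0) − 1/(5.49) = -0.1451, so d_i1 = -6.891 cm.
The intermediate image is 6.891 cm to the left of lens 1 (virtual), which is 52.2 − (-6.891) = 59.09 cm to the left of lens 2, so d_o2 = +59.09 cm.
Lens 2: 1/d_i2 = 1/f₂ − 1/d_o2 = 1/(9.30) − 1/(59.09) = 0.09060, so d_i2 = 11.0 cm.
The final image is real, 11.0 cm to the right of lens 2 (overall magnification ≈ -0.23).

11.0 cm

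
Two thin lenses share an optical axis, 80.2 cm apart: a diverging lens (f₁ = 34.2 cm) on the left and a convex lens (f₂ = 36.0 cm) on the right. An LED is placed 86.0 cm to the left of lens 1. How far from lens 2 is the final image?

54.9 cm

Lens 1 is diverging, so f₁ = −34.2 cm.
Lens 1: 1/d_i1 = 1/f₁ − 1/d_o1 = 1/(-34.2) − 1/(86.0) = -0.04087, so d_i1 = -24.47 cm.
The intermediate image is 24.47 cm to the left of lens 1 (virtual), which is 80.2 − (-24.47) = 104.7 cm to the left of lens 2, so d_o2 = +104.7 cm.
Lens 2: 1/d_i2 = 1/f₂ − 1/d_o2 = 1/(36.0) − 1/(104.7) = 0.01823, so d_i2 = 54.9 cm.
The final image is real, 54.9 cm to the right of lens 2 (overall magnification ≈ -0.15).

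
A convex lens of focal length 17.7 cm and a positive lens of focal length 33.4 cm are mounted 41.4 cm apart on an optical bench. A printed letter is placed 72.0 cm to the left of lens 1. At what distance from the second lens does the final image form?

Lens 1: 1/d_i1 = 1/f₁ − 1/d_o1 = 1/(17.7) − 1/(72.0) = 0.04261, so d_i1 = 23.47 cm.
The intermediate image is 23.47 cm to the right of lens 1, which is 41.4 − (23.47) = 17.93 cm to the left of lens 2, so d_o2 = +17.93 cm.
Lens 2: 1/d_i2 = 1/f₂ − 1/d_o2 = 1/(33.4) − 1/(17.93) = -0.02583, so d_i2 = -38.7 cm.
The final image is virtual, 38.7 cm to the left of lens 2 (overall magnification ≈ -0.70).

38.7 cm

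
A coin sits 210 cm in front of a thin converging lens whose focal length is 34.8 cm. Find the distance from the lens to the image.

41.7 cm

Lens equation: 1/q = 1/f − 1/p = 1/(34.80) − 1/(210) = 0.02874 − 0.004762 = 0.02397, so q = 41.7 cm.
The image is real, inverted and reduced, on the far side of the lens.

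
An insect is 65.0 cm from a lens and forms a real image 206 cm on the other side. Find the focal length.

f = 49.4 cm (converging)

Real image ⇒ d_i = +206 cm.
1/f = 1/d_o + 1/d_i = 1/(65.0) + 1/(206) = 0.02024, so f = 49.4 cm.
Since f is positive, the lens is converging.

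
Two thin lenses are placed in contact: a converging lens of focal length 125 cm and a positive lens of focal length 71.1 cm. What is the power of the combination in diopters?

P₁ = 1/f₁ = 1/(1.25 m) = +0.8000 D; P₂ = 1/f₂ = 1/(0.711 m) = +1.406 D.
For thin lenses in contact, P = P₁ + P₂ = (+0.8000) + (+1.406) = +2.21 D.

P = +2.21 D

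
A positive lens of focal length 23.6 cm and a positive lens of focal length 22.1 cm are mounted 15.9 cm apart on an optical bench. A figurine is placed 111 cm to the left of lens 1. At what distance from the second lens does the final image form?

Lens 1: 1/d_i1 = 1/f₁ − 1/d_o1 = 1/(23.6) − 1/(111) = 0.03336, so d_i1 = 29.97 cm.
The intermediate image is 29.97 cm to the right of lens 1, which lies 14.07 cm to the right of lens 2 — a virtual object — so d_o2 = −14.07 cm.
Lens 2: 1/d_i2 = 1/f₂ − 1/d_o2 = 1/(22.1) − 1/(-14.07) = 0.1163, so d_i2 = 8.60 cm.
The final image is real, 8.60 cm to the right of lens 2 (overall magnification ≈ -0.16).

8.60 cm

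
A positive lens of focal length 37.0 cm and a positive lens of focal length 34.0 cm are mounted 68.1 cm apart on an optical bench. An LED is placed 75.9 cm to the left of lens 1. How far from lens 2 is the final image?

Lens 1: 1/d_i1 = 1/f₁ − 1/d_o1 = 1/(37.0) − 1/(75.9) = 0.01385, so d_i1 = 72.19 cm.
The intermediate image is 72.19 cm to the right of lens 1, which lies 4.090 cm to the right of lens 2 — a virtual object — so d_o2 = −4.090 cm.
Lens 2: 1/d_i2 = 1/f₂ − 1/d_o2 = 1/(34.0) − 1/(-4.090) = 0.2739, so d_i2 = 3.65 cm.
The final image is real, 3.65 cm to the right of lens 2 (overall magnification ≈ -0.85).

3.65 cm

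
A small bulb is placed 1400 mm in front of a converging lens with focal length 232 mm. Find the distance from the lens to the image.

Thin-lens equation: 1/s_i = 1/f − 1/s_o = 1/(232.0) − 1/(1400) = 0.004310 − 0.0007143 = 0.003596, so s_i = 278 mm.
The image is real, inverted and reduced, on the far side of the lens.

278 mm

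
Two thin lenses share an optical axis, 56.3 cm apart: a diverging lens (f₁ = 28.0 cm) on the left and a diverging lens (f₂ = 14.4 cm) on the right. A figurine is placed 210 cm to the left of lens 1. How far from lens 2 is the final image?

12.2 cm

Lens 1 is diverging, so f₁ = −28.0 cm.
Lens 1: 1/d_i1 = 1/f₁ − 1/d_o1 = 1/(-28.0) − 1/(210) = -0.04048, so d_i1 = -24.71 cm.
The intermediate image is 24.71 cm to the left of lens 1 (virtual), which is 56.3 − (-24.71) = 81.01 cm to the left of lens 2, so d_o2 = +81.01 cm.
Lens 2 is diverging, so f₂ = −14.4 cm.
Lens 2: 1/d_i2 = 1/f₂ − 1/d_o2 = 1/(-14.4) − 1/(81.01) = -0.08179, so d_i2 = -12.2 cm.
The final image is virtual, 12.2 cm to the left of lens 2 (overall magnification ≈ 0.018).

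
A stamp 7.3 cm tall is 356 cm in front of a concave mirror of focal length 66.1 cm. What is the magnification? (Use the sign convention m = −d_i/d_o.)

m = -0.228

1/d_i = 1/f − 1/d_o = 1/(66.10) − 1/(356) = 0.01232, so d_i = 81.17 cm.
m = −d_i/d_o = −(81.17)/(356) = -0.228.
The image is real, inverted and reduced, in front of the mirror.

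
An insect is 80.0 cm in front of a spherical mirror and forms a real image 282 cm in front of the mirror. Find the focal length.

Real image ⇒ d_i = +282 cm.
1/f = 1/d_o + 1/d_i = 1/(80.0) + 1/(282) = 0.01605, so f = 62.3 cm.
Since f is positive, the spherical mirror is concave.

f = 62.3 cm (concave)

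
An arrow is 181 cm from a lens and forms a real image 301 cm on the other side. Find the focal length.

f = 113 cm (converging)

Real image ⇒ d_i = +301 cm.
1/f = 1/d_o + 1/d_i = 1/(181) + 1/(301) = 0.008847, so f = 113 cm.
Since f is positive, the lens is converging.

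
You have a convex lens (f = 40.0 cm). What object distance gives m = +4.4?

30.9 cm

m = −d_i/d_o ⇒ d_i = −m·d_o.
1/f = 1/d_o + 1/d_i = 1/d_o − 1/(m·d_o) = (1 − 1/m)/d_o, so d_o = f(1 − 1/m) = (40.00)(1 − 1/(+4.4)) = 30.9 cm.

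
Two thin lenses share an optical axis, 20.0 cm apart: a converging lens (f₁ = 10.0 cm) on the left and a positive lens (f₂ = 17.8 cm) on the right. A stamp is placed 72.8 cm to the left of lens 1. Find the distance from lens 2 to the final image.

Lens 1: 1/d_i1 = 1/f₁ − 1/d_o1 = 1/(10.0) − 1/(72.8) = 0.08626, so d_i1 = 11.59 cm.
The intermediate image is 11.59 cm to the right of lens 1, which is 20.0 − (11.59) = 8.410 cm to the left of lens 2, so d_o2 = +8.410 cm.
Lens 2: 1/d_i2 = 1/f₂ − 1/d_o2 = 1/(17.8) − 1/(8.410) = -0.06273, so d_i2 = -15.9 cm.
The final image is virtual, 15.9 cm to the left of lens 2 (overall magnification ≈ -0.30).

15.9 cm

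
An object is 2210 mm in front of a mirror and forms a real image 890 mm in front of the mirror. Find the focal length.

Real image ⇒ d_i = +890 mm.
1/f = 1/d_o + 1/d_i = 1/(2210) + 1/(890) = 0.001576, so f = 634 mm.
Since f is positive, the mirror is concave.

f = 634 mm (concave)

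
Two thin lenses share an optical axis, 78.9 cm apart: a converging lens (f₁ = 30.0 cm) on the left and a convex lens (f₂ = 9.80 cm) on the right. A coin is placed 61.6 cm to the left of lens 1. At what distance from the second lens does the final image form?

18.8 cm

Lens 1: 1/d_i1 = 1/f₁ − 1/d_o1 = 1/(30.0) − 1/(61.6) = 0.01710, so d_i1 = 58.48 cm.
The intermediate image is 58.48 cm to the right of lens 1, which is 78.9 − (58.48) = 20.42 cm to the left of lens 2, so d_o2 = +20.42 cm.
Lens 2: 1/d_i2 = 1/f₂ − 1/d_o2 = 1/(9.80) − 1/(20.42) = 0.05307, so d_i2 = 18.8 cm.
The final image is real, 18.8 cm to the right of lens 2 (overall magnification ≈ 0.88).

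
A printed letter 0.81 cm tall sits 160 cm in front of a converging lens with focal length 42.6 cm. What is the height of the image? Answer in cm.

1/d_i = 1/f − 1/d_o = 1/(42.60) − 1/(160) = 0.01722, so d_i = 58.06 cm.
m = −d_i/d_o = -0.3629.
|h_i| = |m|·h_o = 0.3629 × 0.81 = 0.294 cm. The image is real, inverted and reduced, on the far side of the lens.

0.294 cm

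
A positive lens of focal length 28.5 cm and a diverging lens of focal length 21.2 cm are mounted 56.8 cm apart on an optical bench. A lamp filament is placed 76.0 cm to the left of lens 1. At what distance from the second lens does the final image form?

Lens 1: 1/d_i1 = 1/f₁ − 1/d_o1 = 1/(28.5) − 1/(76.0) = 0.02193, so d_i1 = 45.60 cm.
The intermediate image is 45.60 cm to the right of lens 1, which is 56.8 − (45.60) = 11.20 cm to the left of lens 2, so d_o2 = +11.20 cm.
Lens 2 is diverging, so f₂ = −21.2 cm.
Lens 2: 1/d_i2 = 1/f₂ − 1/d_o2 = 1/(-21.2) − 1/(11.20) = -0.1365, so d_i2 = -7.33 cm.
The final image is virtual, 7.33 cm to the left of lens 2 (overall magnification ≈ -0.39).

7.33 cm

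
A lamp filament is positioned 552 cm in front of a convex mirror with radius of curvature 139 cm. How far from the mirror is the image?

61.7 cm

f = R/2 = 139/2 = 69.50 cm; for a convex mirror, f = -69.50 cm.
Mirror equation: 1/s_i = 1/f − 1/s_o = 1/(-69.50) − 1/(552) = -0.01439 − 0.001812 = -0.01620, so s_i = -61.7 cm.
The image is virtual, upright and reduced, behind the mirror.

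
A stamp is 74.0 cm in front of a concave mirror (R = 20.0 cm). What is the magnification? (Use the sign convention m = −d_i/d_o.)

f = R/2 = 20.0/2 = 10.00 cm.
1/d_i = 1/f − 1/d_o = 1/(10.00) − 1/(74.0) = 0.08649, so d_i = 11.56 cm.
m = −d_i/d_o = −(11.56)/(74.0) = -0.156.
The image is real, inverted and reduced, in front of the mirror.

m = -0.156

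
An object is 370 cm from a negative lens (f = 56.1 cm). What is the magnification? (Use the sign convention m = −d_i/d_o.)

For a negative lens, f = -56.1 cm.
1/d_i = 1/f − 1/d_o = 1/(-56.10) − 1/(370) = -0.02053, so d_i = -48.71 cm.
m = −d_i/d_o = −(-48.71)/(370) = +0.132.
The image is virtual, upright and reduced, on the same side as the object.

m = +0.132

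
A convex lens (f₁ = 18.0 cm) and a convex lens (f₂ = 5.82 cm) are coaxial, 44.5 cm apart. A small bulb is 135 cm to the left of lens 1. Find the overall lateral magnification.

m = +0.0500

Lens 1: 1/d_i1 = 1/(18.0) − 1/(135) = 0.04815, so d_i1 = 20.77 cm; m₁ = −d_i1/d_o1 = -0.1539.
d_o2 = 44.5 − (20.77) = 23.73 cm.
Lens 2: 1/d_i2 = 1/(5.82) − 1/(23.73) = 0.1297, so d_i2 = 7.711 cm; m₂ = −d_i2/d_o2 = -0.3250.
m = m₁·m₂ = (-0.1539)(-0.3250) = +0.0500.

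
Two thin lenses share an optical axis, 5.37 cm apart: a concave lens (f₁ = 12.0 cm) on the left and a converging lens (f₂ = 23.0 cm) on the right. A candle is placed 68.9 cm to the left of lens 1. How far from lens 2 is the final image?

48.4 cm

Lens 1 is diverging, so f₁ = −12.0 cm.
Lens 1: 1/d_i1 = 1/f₁ − 1/d_o1 = 1/(-12.0) − 1/(68.9) = -0.09785, so d_i1 = -10.22 cm.
The intermediate image is 10.22 cm to the left of lens 1 (virtual), which is 5.37 − (-10.22) = 15.59 cm to the left of lens 2, so d_o2 = +15.59 cm.
Lens 2: 1/d_i2 = 1/f₂ − 1/d_o2 = 1/(23.0) − 1/(15.59) = -0.02067, so d_i2 = -48.4 cm.
The final image is virtual, 48.4 cm to the left of lens 2 (overall magnification ≈ 0.46).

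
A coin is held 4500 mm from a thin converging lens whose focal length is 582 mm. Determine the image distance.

Lens equation: 1/v = 1/f − 1/u = 1/(582.0) − 1/(4500) = 0.001718 − 0.0002222 = 0.001496, so v = 668 mm.
The image is real, inverted and reduced, on the far side of the lens.

668 mm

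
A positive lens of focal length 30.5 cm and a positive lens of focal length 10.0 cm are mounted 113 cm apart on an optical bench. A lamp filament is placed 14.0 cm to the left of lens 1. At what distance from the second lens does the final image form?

10.8 cm

Lens 1: 1/d_i1 = 1/f₁ − 1/d_o1 = 1/(30.5) − 1/(14.0) = -0.03864, so d_i1 = -25.88 cm.
The intermediate image is 25.88 cm to the left of lens 1 (virtual), which is 113 − (-25.88) = 138.9 cm to the left of lens 2, so d_o2 = +138.9 cm.
Lens 2: 1/d_i2 = 1/f₂ − 1/d_o2 = 1/(10.0) − 1/(138.9) = 0.09280, so d_i2 = 10.8 cm.
The final image is real, 10.8 cm to the right of lens 2 (overall magnification ≈ -0.14).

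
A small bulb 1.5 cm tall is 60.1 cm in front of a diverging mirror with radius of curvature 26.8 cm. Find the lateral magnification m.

f = R/2 = 26.8/2 = 13.40 cm; for a diverging mirror, f = -13.40 cm.
1/d_i = 1/f − 1/d_o = 1/(-13.40) − 1/(60.1) = -0.09127, so d_i = -10.96 cm.
m = −d_i/d_o = −(-10.96)/(60.1) = +0.182.
The image is virtual, upright and reduced, behind the mirror.

m = +0.182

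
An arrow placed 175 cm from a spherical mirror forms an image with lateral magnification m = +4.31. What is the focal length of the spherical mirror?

m = −d_i/d_o ⇒ d_i = −m·d_o = −(+4.31)·(175) = -754.2 cm.
1/f = 1/d_o + 1/d_i = 1/(175) + 1/(-754.2) = 0.004388, so f = 228 cm.
Since f is positive, the spherical mirror is concave.

f = 228 cm (concave)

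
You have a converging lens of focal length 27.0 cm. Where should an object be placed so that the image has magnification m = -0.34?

106 cm

m = −d_i/d_o ⇒ d_i = −m·d_o.
1/f = 1/d_o + 1/d_i = 1/d_o − 1/(m·d_o) = (1 − 1/m)/d_o, so d_o = f(1 − 1/m) = (27.00)(1 − 1/(-0.34)) = 106 cm.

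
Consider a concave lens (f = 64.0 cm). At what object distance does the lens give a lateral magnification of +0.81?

15.0 cm

For a concave lens, f = -64.0 cm.
m = −d_i/d_o ⇒ d_i = −m·d_o.
1/f = 1/d_o + 1/d_i = 1/d_o − 1/(m·d_o) = (1 − 1/m)/d_o, so d_o = f(1 − 1/m) = (-64.00)(1 − 1/(+0.81)) = 15.0 cm.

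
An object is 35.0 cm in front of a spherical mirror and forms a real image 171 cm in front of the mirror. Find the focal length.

Real image ⇒ d_i = +171 cm.
1/f = 1/d_o + 1/d_i = 1/(35.0) + 1/(171) = 0.03442, so f = 29.1 cm.
Since f is positive, the spherical mirror is concave.

f = 29.1 cm (concave)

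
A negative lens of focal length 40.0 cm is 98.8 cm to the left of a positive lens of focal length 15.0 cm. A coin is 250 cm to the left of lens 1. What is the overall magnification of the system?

f₁ = −40.0 cm (diverging).
Lens 1: 1/d_i1 = 1/(-40.0) − 1/(250) = -0.02900, so d_i1 = -34.48 cm; m₁ = −d_i1/d_o1 = +0.1379.
d_o2 = 98.8 − (-34.48) = 133.3 cm.
Lens 2: 1/d_i2 = 1/(15.0) − 1/(133.3) = 0.05916, so d_i2 = 16.90 cm; m₂ = −d_i2/d_o2 = -0.1268.
m = m₁·m₂ = (+0.1379)(-0.1268) = -0.0175.

m = -0.0175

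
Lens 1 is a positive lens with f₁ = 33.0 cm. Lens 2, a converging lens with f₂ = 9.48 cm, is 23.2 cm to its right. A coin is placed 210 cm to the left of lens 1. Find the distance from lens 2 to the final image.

5.95 cm

Lens 1: 1/d_i1 = 1/f₁ − 1/d_o1 = 1/(33.0) − 1/(210) = 0.02554, so d_i1 = 39.15 cm.
The intermediate image is 39.15 cm to the right of lens 1, which lies 15.95 cm to the right of lens 2 — a virtual object — so d_o2 = −15.95 cm.
Lens 2: 1/d_i2 = 1/f₂ − 1/d_o2 = 1/(9.48) − 1/(-15.95) = 0.1682, so d_i2 = 5.95 cm.
The final image is real, 5.95 cm to the right of lens 2 (overall magnification ≈ -0.069).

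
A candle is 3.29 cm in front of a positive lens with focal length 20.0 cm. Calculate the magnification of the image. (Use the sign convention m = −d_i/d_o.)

m = +1.20

1/d_i = 1/f − 1/d_o = 1/(20.00) − 1/(3.29) = -0.2540, so d_i = -3.938 cm.
m = −d_i/d_o = −(-3.938)/(3.29) = +1.20.
The image is virtual, upright and enlarged, on the same side as the object.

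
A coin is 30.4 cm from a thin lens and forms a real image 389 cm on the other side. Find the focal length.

f = 28.2 cm (converging)

Real image ⇒ d_i = +389 cm.
1/f = 1/d_o + 1/d_i = 1/(30.4) + 1/(389) = 0.03547, so f = 28.2 cm.
Since f is positive, the thin lens is converging.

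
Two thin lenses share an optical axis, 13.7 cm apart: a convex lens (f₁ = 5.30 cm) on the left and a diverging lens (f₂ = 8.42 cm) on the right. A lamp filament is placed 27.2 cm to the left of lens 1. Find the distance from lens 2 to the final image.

Lens 1: 1/d_i1 = 1/f₁ − 1/d_o1 = 1/(5.30) − 1/(27.2) = 0.1519, so d_i1 = 6.583 cm.
The intermediate image is 6.583 cm to the right of lens 1, which is 13.7 − (6.583) = 7.117 cm to the left of lens 2, so d_o2 = +7.117 cm.
Lens 2 is diverging, so f₂ = −8.42 cm.
Lens 2: 1/d_i2 = 1/f₂ − 1/d_o2 = 1/(-8.42) − 1/(7.117) = -0.2593, so d_i2 = -3.86 cm.
The final image is virtual, 3.86 cm to the left of lens 2 (overall magnification ≈ -0.13).

3.86 cm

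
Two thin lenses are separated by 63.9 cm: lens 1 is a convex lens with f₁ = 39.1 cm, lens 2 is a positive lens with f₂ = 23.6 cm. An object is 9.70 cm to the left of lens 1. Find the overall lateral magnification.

m = -0.590

Lens 1: 1/d_i1 = 1/(39.1) − 1/(9.70) = -0.07752, so d_i1 = -12.90 cm; m₁ = −d_i1/d_o1 = +1.330.
d_o2 = 63.9 − (-12.90) = 76.80 cm.
Lens 2: 1/d_i2 = 1/(23.6) − 1/(76.80) = 0.02935, so d_i2 = 34.07 cm; m₂ = −d_i2/d_o2 = -0.4436.
m = m₁·m₂ = (+1.330)(-0.4436) = -0.590.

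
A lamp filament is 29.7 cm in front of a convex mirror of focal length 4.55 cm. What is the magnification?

For a convex mirror, f = -4.55 cm.
1/d_i = 1/f − 1/d_o = 1/(-4.550) − 1/(29.7) = -0.2535, so d_i = -3.946 cm.
m = −d_i/d_o = −(-3.946)/(29.7) = +0.133.
The image is virtual, upright and reduced, behind the mirror.

m = +0.133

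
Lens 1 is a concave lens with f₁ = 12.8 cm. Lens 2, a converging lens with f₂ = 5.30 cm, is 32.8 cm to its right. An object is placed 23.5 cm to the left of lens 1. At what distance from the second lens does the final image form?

6.08 cm

Lens 1 is diverging, so f₁ = −12.8 cm.
Lens 1: 1/d_i1 = 1/f₁ − 1/d_o1 = 1/(-12.8) − 1/(23.5) = -0.1207, so d_i1 = -8.287 cm.
The intermediate image is 8.287 cm to the left of lens 1 (virtual), which is 32.8 − (-8.287) = 41.09 cm to the left of lens 2, so d_o2 = +41.09 cm.
Lens 2: 1/d_i2 = 1/f₂ − 1/d_o2 = 1/(5.30) − 1/(41.09) = 0.1643, so d_i2 = 6.08 cm.
The final image is real, 6.08 cm to the right of lens 2 (overall magnification ≈ -0.052).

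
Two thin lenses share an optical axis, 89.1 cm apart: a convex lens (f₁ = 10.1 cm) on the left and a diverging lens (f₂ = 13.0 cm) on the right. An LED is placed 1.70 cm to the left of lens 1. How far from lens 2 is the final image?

Lens 1: 1/d_i1 = 1/f₁ − 1/d_o1 = 1/(10.1) − 1/(1.70) = -0.4892, so d_i1 = -2.044 cm.
The intermediate image is 2.044 cm to the left of lens 1 (virtual), which is 89.1 − (-2.044) = 91.14 cm to the left of lens 2, so d_o2 = +91.14 cm.
Lens 2 is diverging, so f₂ = −13.0 cm.
Lens 2: 1/d_i2 = 1/f₂ − 1/d_o2 = 1/(-13.0) − 1/(91.14) = -0.08790, so d_i2 = -11.4 cm.
The final image is virtual, 11.4 cm to the left of lens 2 (overall magnification ≈ 0.15).

11.4 cm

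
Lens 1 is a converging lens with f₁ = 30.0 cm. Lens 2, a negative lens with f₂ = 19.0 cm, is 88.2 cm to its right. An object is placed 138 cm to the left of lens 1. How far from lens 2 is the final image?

Lens 1: 1/d_i1 = 1/f₁ − 1/d_o1 = 1/(30.0) − 1/(138) = 0.02609, so d_i1 = 38.33 cm.
The intermediate image is 38.33 cm to the right of lens 1, which is 88.2 − (38.33) = 49.87 cm to the left of lens 2, so d_o2 = +49.87 cm.
Lens 2 is diverging, so f₂ = −19.0 cm.
Lens 2: 1/d_i2 = 1/f₂ − 1/d_o2 = 1/(-19.0) − 1/(49.87) = -0.07268, so d_i2 = -13.8 cm.
The final image is virtual, 13.8 cm to the left of lens 2 (overall magnification ≈ -0.077).

13.8 cm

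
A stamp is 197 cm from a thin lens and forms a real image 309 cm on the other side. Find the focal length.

f = 120 cm (converging)

Real image ⇒ d_i = +309 cm.
1/f = 1/d_o + 1/d_i = 1/(197) + 1/(309) = 0.008312, so f = 120 cm.
Since f is positive, the thin lens is converging.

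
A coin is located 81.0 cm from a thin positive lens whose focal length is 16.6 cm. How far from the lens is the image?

Thin-lens equation: 1/s_i = 1/f − 1/s_o = 1/(16.60) − 1/(81.0) = 0.06024 − 0.01235 = 0.04790, so s_i = 20.9 cm.
The image is real, inverted and reduced, on the far side of the lens.

20.9 cm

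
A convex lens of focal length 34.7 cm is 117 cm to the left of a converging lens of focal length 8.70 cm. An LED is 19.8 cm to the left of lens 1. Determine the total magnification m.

m = -0.131

Lens 1: 1/d_i1 = 1/(34.7) − 1/(19.8) = -0.02169, so d_i1 = -46.11 cm; m₁ = −d_i1/d_o1 = +2.329.
d_o2 = 117 − (-46.11) = 163.1 cm.
Lens 2: 1/d_i2 = 1/(8.70) − 1/(163.1) = 0.1088, so d_i2 = 9.190 cm; m₂ = −d_i2/d_o2 = -0.05635.
m = m₁·m₂ = (+2.329)(-0.05635) = -0.131.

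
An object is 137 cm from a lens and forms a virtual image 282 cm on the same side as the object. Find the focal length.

Virtual image ⇒ d_i = −282 cm.
1/f = 1/d_o + 1/d_i = 1/(137) + 1/(-282) = 0.003753, so f = 266 cm.
Since f is positive, the lens is converging.

f = 266 cm (converging)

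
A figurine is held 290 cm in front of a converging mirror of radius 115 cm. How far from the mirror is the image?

71.7 cm

f = R/2 = 115/2 = 57.50 cm.
Mirror equation: 1/s_i = 1/f − 1/s_o = 1/(57.50) − 1/(290) = 0.01739 − 0.003448 = 0.01394, so s_i = 71.7 cm.
The image is real, inverted and reduced, in front of the mirror.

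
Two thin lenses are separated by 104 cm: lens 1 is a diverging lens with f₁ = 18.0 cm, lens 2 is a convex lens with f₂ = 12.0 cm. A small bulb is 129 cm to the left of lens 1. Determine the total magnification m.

f₁ = −18.0 cm (diverging).
Lens 1: 1/d_i1 = 1/(-18.0) − 1/(129) = -0.06331, so d_i1 = -15.80 cm; m₁ = −d_i1/d_o1 = +0.1225.
d_o2 = 104 − (-15.80) = 119.8 cm.
Lens 2: 1/d_i2 = 1/(12.0) − 1/(119.8) = 0.07499, so d_i2 = 13.34 cm; m₂ = −d_i2/d_o2 = -0.1113.
m = m₁·m₂ = (+0.1225)(-0.1113) = -0.0136.

m = -0.0136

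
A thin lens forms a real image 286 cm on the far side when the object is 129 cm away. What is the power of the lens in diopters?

P = +1.12 D

d_i = +286 cm.
1/f = 1/d_o + 1/d_i = 1/(129) + 1/(286) = 0.01125 cm⁻¹.
f = 88.90 cm = 0.8890 m, so P = 1/f = +1.12 D.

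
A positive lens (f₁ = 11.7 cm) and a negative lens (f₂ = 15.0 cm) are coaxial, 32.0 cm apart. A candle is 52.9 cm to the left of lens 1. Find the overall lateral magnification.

m = -0.133

Lens 1: 1/d_i1 = 1/(11.7) − 1/(52.9) = 0.06657, so d_i1 = 15.02 cm; m₁ = −d_i1/d_o1 = -0.2839.
d_o2 = 32.0 − (15.02) = 16.98 cm.
f₂ = −15.0 cm (diverging).
Lens 2: 1/d_i2 = 1/(-15.0) − 1/(16.98) = -0.1256, so d_i2 = -7.964 cm; m₂ = −d_i2/d_o2 = +0.4690.
m = m₁·m₂ = (-0.2839)(+0.4690) = -0.133.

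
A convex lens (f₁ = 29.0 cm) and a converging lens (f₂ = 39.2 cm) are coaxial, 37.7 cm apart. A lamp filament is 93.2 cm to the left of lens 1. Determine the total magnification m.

m = -0.406

Lens 1: 1/d_i1 = 1/(29.0) − 1/(93.2) = 0.02375, so d_i1 = 42.10 cm; m₁ = −d_i1/d_o1 = -0.4517.
d_o2 = 37.7 − (42.10) = -4.400 cm (virtual object).
Lens 2: 1/d_i2 = 1/(39.2) − 1/(-4.400) = 0.2528, so d_i2 = 3.956 cm; m₂ = −d_i2/d_o2 = +0.8991.
m = m₁·m₂ = (-0.4517)(+0.8991) = -0.406.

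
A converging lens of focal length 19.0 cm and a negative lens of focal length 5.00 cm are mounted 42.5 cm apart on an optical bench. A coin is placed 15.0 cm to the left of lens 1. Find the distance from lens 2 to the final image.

Lens 1: 1/d_i1 = 1/f₁ − 1/d_o1 = 1/(19.0) − 1/(15.0) = -0.01404, so d_i1 = -71.25 cm.
The intermediate image is 71.25 cm to the left of lens 1 (virtual), which is 42.5 − (-71.25) = 113.8 cm to the left of lens 2, so d_o2 = +113.8 cm.
Lens 2 is diverging, so f₂ = −5.00 cm.
Lens 2: 1/d_i2 = 1/f₂ − 1/d_o2 = 1/(-5.00) − 1/(113.8) = -0.2088, so d_i2 = -4.79 cm.
The final image is virtual, 4.79 cm to the left of lens 2 (overall magnification ≈ 0.20).

4.79 cm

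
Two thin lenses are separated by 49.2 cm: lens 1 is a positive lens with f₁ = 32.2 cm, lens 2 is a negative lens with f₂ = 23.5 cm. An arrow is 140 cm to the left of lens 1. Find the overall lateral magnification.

Lens 1: 1/d_i1 = 1/(32.2) − 1/(140) = 0.02391, so d_i1 = 41.82 cm; m₁ = −d_i1/d_o1 = -0.2987.
d_o2 = 49.2 − (41.82) = 7.380 cm.
f₂ = −23.5 cm (diverging).
Lens 2: 1/d_i2 = 1/(-23.5) − 1/(7.380) = -0.1781, so d_i2 = -5.616 cm; m₂ = −d_i2/d_o2 = +0.7610.
m = m₁·m₂ = (-0.2987)(+0.7610) = -0.227.

m = -0.227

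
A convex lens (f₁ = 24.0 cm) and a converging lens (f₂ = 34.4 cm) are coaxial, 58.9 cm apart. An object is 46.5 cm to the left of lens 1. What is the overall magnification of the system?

Lens 1: 1/d_i1 = 1/(24.0) − 1/(46.5) = 0.02016, so d_i1 = 49.60 cm; m₁ = −d_i1/d_o1 = -1.067.
d_o2 = 58.9 − (49.60) = 9.300 cm.
Lens 2: 1/d_i2 = 1/(34.4) − 1/(9.300) = -0.07846, so d_i2 = -12.75 cm; m₂ = −d_i2/d_o2 = +1.371.
m = m₁·m₂ = (-1.067)(+1.371) = -1.46.

m = -1.46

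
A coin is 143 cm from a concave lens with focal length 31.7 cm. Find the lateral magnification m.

m = +0.181

For a concave lens, f = -31.7 cm.
1/d_i = 1/f − 1/d_o = 1/(-31.70) − 1/(143) = -0.03854, so d_i = -25.95 cm.
m = −d_i/d_o = −(-25.95)/(143) = +0.181.
The image is virtual, upright and reduced, on the same side as the object.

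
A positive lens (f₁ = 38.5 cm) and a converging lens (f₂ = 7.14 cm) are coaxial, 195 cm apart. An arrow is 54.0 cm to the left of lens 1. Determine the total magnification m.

m = +0.330

Lens 1: 1/d_i1 = 1/(38.5) − 1/(54.0) = 0.007456, so d_i1 = 134.1 cm; m₁ = −d_i1/d_o1 = -2.483.
d_o2 = 195 − (134.1) = 60.90 cm.
Lens 2: 1/d_i2 = 1/(7.14) − 1/(60.90) = 0.1236, so d_i2 = 8.088 cm; m₂ = −d_i2/d_o2 = -0.1328.
m = m₁·m₂ = (-2.483)(-0.1328) = +0.330.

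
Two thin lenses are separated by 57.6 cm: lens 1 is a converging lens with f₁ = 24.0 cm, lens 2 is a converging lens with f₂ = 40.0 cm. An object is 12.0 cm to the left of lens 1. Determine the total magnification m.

m = -1.92

Lens 1: 1/d_i1 = 1/(24.0) − 1/(12.0) = -0.04167, so d_i1 = -24.00 cm; m₁ = −d_i1/d_o1 = +2.000.
d_o2 = 57.6 − (-24.00) = 81.60 cm.
Lens 2: 1/d_i2 = 1/(40.0) − 1/(81.60) = 0.01275, so d_i2 = 78.46 cm; m₂ = −d_i2/d_o2 = -0.9615.
m = m₁·m₂ = (+2.000)(-0.9615) = -1.92.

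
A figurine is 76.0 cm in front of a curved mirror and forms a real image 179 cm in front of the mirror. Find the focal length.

Real image ⇒ d_i = +179 cm.
1/f = 1/d_o + 1/d_i = 1/(76.0) + 1/(179) = 0.01874, so f = 53.3 cm.
Since f is positive, the curved mirror is concave.

f = 53.3 cm (concave)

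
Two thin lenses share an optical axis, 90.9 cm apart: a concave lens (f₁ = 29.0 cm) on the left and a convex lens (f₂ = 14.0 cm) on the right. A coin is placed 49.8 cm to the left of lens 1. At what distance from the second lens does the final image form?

16.1 cm

Lens 1 is diverging, so f₁ = −29.0 cm.
Lens 1: 1/d_i1 = 1/f₁ − 1/d_o1 = 1/(-29.0) − 1/(49.8) = -0.05456, so d_i1 = -18.33 cm.
The intermediate image is 18.33 cm to the left of lens 1 (virtual), which is 90.9 − (-18.33) = 109.2 cm to the left of lens 2, so d_o2 = +109.2 cm.
Lens 2: 1/d_i2 = 1/f₂ − 1/d_o2 = 1/(14.0) − 1/(109.2) = 0.06227, so d_i2 = 16.1 cm.
The final image is real, 16.1 cm to the right of lens 2 (overall magnification ≈ -0.054).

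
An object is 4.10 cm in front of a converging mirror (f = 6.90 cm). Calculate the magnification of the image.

1/d_i = 1/f − 1/d_o = 1/(6.900) − 1/(4.10) = -0.09897, so d_i = -10.10 cm.
m = −d_i/d_o = −(-10.10)/(4.10) = +2.46.
The image is virtual, upright and enlarged, behind the mirror.

m = +2.46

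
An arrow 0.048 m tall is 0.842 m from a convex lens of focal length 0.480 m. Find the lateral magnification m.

1/d_i = 1/f − 1/d_o = 1/(0.4800) − 1/(0.842) = 0.8957, so d_i = 1.116 m.
m = −d_i/d_o = −(1.116)/(0.842) = -1.33.
The image is real, inverted and enlarged, on the far side of the lens.

m = -1.33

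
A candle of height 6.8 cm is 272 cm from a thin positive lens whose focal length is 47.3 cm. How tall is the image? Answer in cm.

1/d_i = 1/f − 1/d_o = 1/(47.30) − 1/(272) = 0.01747, so d_i = 57.26 cm.
m = −d_i/d_o = -0.2105.
|h_i| = |m|·h_o = 0.2105 × 6.8 = 1.43 cm. The image is real, inverted and reduced, on the far side of the lens.

1.43 cm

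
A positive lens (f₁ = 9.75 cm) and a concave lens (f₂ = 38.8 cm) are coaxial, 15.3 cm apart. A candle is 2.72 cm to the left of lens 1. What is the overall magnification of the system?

Lens 1: 1/d_i1 = 1/(9.75) − 1/(2.72) = -0.2651, so d_i1 = -3.772 cm; m₁ = −d_i1/d_o1 = +1.387.
d_o2 = 15.3 − (-3.772) = 19.07 cm.
f₂ = −38.8 cm (diverging).
Lens 2: 1/d_i2 = 1/(-38.8) − 1/(19.07) = -0.07821, so d_i2 = -12.79 cm; m₂ = −d_i2/d_o2 = +0.6705.
m = m₁·m₂ = (+1.387)(+0.6705) = +0.930.

m = +0.930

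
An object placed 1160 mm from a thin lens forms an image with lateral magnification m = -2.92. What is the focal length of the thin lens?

f = 864 mm (converging)

m = −d_i/d_o ⇒ d_i = −m·d_o = −(-2.92)·(1160) = 3387 mm.
1/f = 1/d_o + 1/d_i = 1/(1160) + 1/(3387) = 0.001157, so f = 864 mm.
Since f is positive, the thin lens is converging.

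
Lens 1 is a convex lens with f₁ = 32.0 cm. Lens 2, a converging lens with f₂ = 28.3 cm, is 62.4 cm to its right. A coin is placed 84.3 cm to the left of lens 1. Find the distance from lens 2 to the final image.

Lens 1: 1/d_i1 = 1/f₁ − 1/d_o1 = 1/(32.0) − 1/(84.3) = 0.01939, so d_i1 = 51.58 cm.
The intermediate image is 51.58 cm to the right of lens 1, which is 62.4 − (51.58) = 10.82 cm to the left of lens 2, so d_o2 = +10.82 cm.
Lens 2: 1/d_i2 = 1/f₂ − 1/d_o2 = 1/(28.3) − 1/(10.82) = -0.05709, so d_i2 = -17.5 cm.
The final image is virtual, 17.5 cm to the left of lens 2 (overall magnification ≈ -0.99).

17.5 cm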